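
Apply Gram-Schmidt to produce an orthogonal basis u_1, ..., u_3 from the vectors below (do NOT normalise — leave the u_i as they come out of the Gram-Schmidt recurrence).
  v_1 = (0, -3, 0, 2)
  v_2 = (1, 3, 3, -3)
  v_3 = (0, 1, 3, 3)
Orthogonal basis:
  u_1 = (0, -3, 0, 2)
  u_2 = (1, -6/13, 3, -9/13)
  u_3 = (-84/139, 274/139, 165/139, 411/139)

Apply the Gram-Schmidt recurrence
  u_1 = v_1
  u_i = v_i − Σ_{j<i} ((v_i · u_j) / (u_j · u_j)) · u_j.

Step by step this gives:
  u_1 = (0, -3, 0, 2)
  u_2 = (1, -6/13, 3, -9/13)
  u_3 = (-84/139, 274/139, 165/139, 411/139)

Orthogonality check:
  u_2 · u_1 = 0 (should be 0)
  u_3 · u_1 = 0 (should be 0)
  u_3 · u_2 = 0 (should be 0)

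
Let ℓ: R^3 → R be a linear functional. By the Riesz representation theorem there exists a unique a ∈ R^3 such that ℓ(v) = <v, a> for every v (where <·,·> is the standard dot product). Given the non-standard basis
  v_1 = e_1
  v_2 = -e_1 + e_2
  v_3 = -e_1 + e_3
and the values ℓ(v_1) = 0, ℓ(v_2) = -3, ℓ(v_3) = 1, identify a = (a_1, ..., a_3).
a = (0, -3, 1)

Write a = (a_1, ..., a_3) in the standard basis. For each basis vector v_i, ℓ(v_i) = <v_i, a> is a linear equation in the a_j's. Collect the n equations into a matrix system V a = ℓ, where row i of V is v_i (expressed in the standard basis). Since V is invertible (lower-triangular with 1s on the diagonal, up to permutation), solve by back-substitution:
  V =
[[1, 0, 0],
 [-1, 1, 0],
 [-1, 0, 1]]
  V a = (0, -3, 1)
Solving gives a = (0, -3, 1).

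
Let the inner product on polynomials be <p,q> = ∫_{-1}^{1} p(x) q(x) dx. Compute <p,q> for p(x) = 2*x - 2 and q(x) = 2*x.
<p,q> = 8/3

Expand the product: p(x)·q(x) = 4*x^2 - 4*x.
∫_{-1}^{1} of each monomial x^k gives [2/(k+1) if k even, 0 if k odd]. Integrating term-by-term (or equivalently evaluating the antiderivative F(x) = 4*x^3/3 - 2*x^2 at the endpoints):
  F(1) − F(−1) = -2/3 − (-10/3) = 8/3.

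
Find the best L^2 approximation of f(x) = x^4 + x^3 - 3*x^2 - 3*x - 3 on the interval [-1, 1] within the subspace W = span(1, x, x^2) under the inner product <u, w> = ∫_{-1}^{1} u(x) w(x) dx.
g(x) = -15*x^2/7 - 12*x/5 - 108/35

The best approximation g ∈ W is the orthogonal projection of f onto W. Writing g = a_0 + a_1 x + a_2 x^2, the coefficients solve the normal equations G · a = b where
  G_{ij} = <φ_i, φ_j> and b_i = <f, φ_i>, with φ_0 = 1, φ_1 = x, φ_2 = x^2.
G =
  [2, 0, 2/3]
  [0, 2/3, 0]
  [2/3, 0, 2/5],
b = (-38/5, -8/5, -102/35).
Solving gives a_0 = -108/35, a_1 = -12/5, a_2 = -15/7, so
  g(x) = -15*x^2/7 - 12*x/5 - 108/35.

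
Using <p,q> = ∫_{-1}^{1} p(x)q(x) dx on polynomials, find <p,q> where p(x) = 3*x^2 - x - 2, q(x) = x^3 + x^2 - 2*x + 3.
<p,q> = -26/5

Expand the product: p(x)·q(x) = 3*x^5 + 2*x^4 - 9*x^3 + 9*x^2 + x - 6.
∫_{-1}^{1} of each monomial x^k gives [2/(k+1) if k even, 0 if k odd]. Integrating term-by-term (or equivalently evaluating the antiderivative F(x) = x^6/2 + 2*x^5/5 - 9*x^4/4 + 3*x^3 + x^2/2 - 6*x at the endpoints):
  F(1) − F(−1) = -77/20 − (27/20) = -26/5.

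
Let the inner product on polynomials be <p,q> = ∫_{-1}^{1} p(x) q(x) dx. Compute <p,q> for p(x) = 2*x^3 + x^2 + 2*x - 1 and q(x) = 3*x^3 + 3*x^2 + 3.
<p,q> = -24/35

Expand the product: p(x)·q(x) = 6*x^6 + 9*x^5 + 9*x^4 + 9*x^3 + 6*x - 3.
∫_{-1}^{1} of each monomial x^k gives [2/(k+1) if k even, 0 if k odd]. Integrating term-by-term (or equivalently evaluating the antiderivative F(x) = 6*x^7/7 + 3*x^6/2 + 9*x^5/5 + 9*x^4/4 + 3*x^2 - 3*x at the endpoints):
  F(1) − F(−1) = 897/140 − (993/140) = -24/35.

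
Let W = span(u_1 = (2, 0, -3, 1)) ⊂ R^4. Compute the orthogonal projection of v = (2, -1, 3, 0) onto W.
proj_W(v) = (-5/7, 0, 15/14, -5/14)

Set up U = [u_1 | ... | u_1] ∈ R^(4×1). The projector onto W = col(U) is P = U (U^T U)^(-1) U^T.
Compute U^T U =
  [14],
and U^T v = (-5).
Solve U^T U · c = U^T v for the coefficients: c = (-5/14). The projection is proj_W(v) = U c.
Check: (v - proj_W(v)) · u_1 = 0  (should be 0).
Result: proj_W(v) = (-5/7, 0, 15/14, -5/14).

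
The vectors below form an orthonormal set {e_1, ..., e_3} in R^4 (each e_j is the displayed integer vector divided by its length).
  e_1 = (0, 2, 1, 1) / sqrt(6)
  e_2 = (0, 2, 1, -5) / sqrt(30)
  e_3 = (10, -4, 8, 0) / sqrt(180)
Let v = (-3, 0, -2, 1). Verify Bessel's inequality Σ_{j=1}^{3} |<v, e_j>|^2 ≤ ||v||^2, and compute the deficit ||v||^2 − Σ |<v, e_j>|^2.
Σ |<v, e_j>|^2 = 122/9; ||v||^2 = 14; deficit = 4/9

Write each e_j = u_j / sqrt(<u_j, u_j>) where u_j is the displayed integer vector. Then <v, e_j> = <v, u_j> / sqrt(<u_j, u_j>), so |<v, e_j>|^2 = <v, u_j>^2 / <u_j, u_j>.
Coefficients: <v, e_1> = -1/sqrt(6), <v, e_2> = -7/sqrt(30), <v, e_3> = -46/sqrt(180).
Square and sum: Σ |<v, e_j>|^2 = 122/9.
Compute ||v||^2 = v·v = 14.
Deficit = 14 − 122/9 = 4/9 ≥ 0, confirming Bessel's inequality. (The deficit equals ||v − Σ <v,e_j> e_j||^2, the squared distance from v to span{e_j}.)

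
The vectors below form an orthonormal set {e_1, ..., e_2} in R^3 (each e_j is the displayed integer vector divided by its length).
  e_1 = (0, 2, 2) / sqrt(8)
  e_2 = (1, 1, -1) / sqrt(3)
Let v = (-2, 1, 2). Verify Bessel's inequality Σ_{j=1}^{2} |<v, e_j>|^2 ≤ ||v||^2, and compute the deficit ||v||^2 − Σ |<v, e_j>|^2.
Σ |<v, e_j>|^2 = 15/2; ||v||^2 = 9; deficit = 3/2

Write each e_j = u_j / sqrt(<u_j, u_j>) where u_j is the displayed integer vector. Then <v, e_j> = <v, u_j> / sqrt(<u_j, u_j>), so |<v, e_j>|^2 = <v, u_j>^2 / <u_j, u_j>.
Coefficients: <v, e_1> = 6/sqrt(8), <v, e_2> = -3/sqrt(3).
Square and sum: Σ |<v, e_j>|^2 = 15/2.
Compute ||v||^2 = v·v = 9.
Deficit = 9 − 15/2 = 3/2 ≥ 0, confirming Bessel's inequality. (The deficit equals ||v − Σ <v,e_j> e_j||^2, the squared distance from v to span{e_j}.)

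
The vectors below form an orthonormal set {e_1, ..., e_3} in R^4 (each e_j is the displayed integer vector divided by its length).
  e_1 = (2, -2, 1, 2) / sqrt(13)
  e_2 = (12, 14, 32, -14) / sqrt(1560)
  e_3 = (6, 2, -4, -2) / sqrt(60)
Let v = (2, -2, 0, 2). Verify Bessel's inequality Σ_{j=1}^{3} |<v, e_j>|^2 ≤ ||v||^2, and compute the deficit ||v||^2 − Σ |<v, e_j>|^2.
Σ |<v, e_j>|^2 = 12; ||v||^2 = 12; deficit = 0

Write each e_j = u_j / sqrt(<u_j, u_j>) where u_j is the displayed integer vector. Then <v, e_j> = <v, u_j> / sqrt(<u_j, u_j>), so |<v, e_j>|^2 = <v, u_j>^2 / <u_j, u_j>.
Coefficients: <v, e_1> = 12/sqrt(13), <v, e_2> = -32/sqrt(1560), <v, e_3> = 4/sqrt(60).
Square and sum: Σ |<v, e_j>|^2 = 12.
Compute ||v||^2 = v·v = 12.
Deficit = 12 − 12 = 0 ≥ 0, confirming Bessel's inequality. (The deficit equals ||v − Σ <v,e_j> e_j||^2, the squared distance from v to span{e_j}.)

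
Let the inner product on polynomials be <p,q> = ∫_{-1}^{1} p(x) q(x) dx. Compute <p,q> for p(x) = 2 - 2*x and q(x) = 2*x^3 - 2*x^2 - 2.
<p,q> = -184/15

Expand the product: p(x)·q(x) = -4*x^4 + 8*x^3 - 4*x^2 + 4*x - 4.
∫_{-1}^{1} of each monomial x^k gives [2/(k+1) if k even, 0 if k odd]. Integrating term-by-term (or equivalently evaluating the antiderivative F(x) = -4*x^5/5 + 2*x^4 - 4*x^3/3 + 2*x^2 - 4*x at the endpoints):
  F(1) − F(−1) = -32/15 − (152/15) = -184/15.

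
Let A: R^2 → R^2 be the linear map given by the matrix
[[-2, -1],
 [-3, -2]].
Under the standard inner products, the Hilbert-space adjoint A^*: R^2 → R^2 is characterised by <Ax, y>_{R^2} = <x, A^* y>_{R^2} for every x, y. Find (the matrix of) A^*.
A^* = A^T =
[[-2, -3],
 [-1, -2]]

For real matrices with standard dot products, the defining identity <Ax, y> = <x, A^* y> gives (Ax)^T y = x^T (A^*) y, i.e. x^T A^T y = x^T (A^*) y. Since this holds for all x, y, we must have A^* = A^T. Therefore
A^* =
[[-2, -3],
 [-1, -2]].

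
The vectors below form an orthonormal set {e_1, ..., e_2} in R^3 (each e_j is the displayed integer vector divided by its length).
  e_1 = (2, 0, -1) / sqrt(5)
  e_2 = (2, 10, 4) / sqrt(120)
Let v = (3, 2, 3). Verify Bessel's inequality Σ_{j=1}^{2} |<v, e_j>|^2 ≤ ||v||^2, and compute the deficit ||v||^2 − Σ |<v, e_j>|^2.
Σ |<v, e_j>|^2 = 83/6; ||v||^2 = 22; deficit = 49/6

Write each e_j = u_j / sqrt(<u_j, u_j>) where u_j is the displayed integer vector. Then <v, e_j> = <v, u_j> / sqrt(<u_j, u_j>), so |<v, e_j>|^2 = <v, u_j>^2 / <u_j, u_j>.
Coefficients: <v, e_1> = 3/sqrt(5), <v, e_2> = 38/sqrt(120).
Square and sum: Σ |<v, e_j>|^2 = 83/6.
Compute ||v||^2 = v·v = 22.
Deficit = 22 − 83/6 = 49/6 ≥ 0, confirming Bessel's inequality. (The deficit equals ||v − Σ <v,e_j> e_j||^2, the squared distance from v to span{e_j}.)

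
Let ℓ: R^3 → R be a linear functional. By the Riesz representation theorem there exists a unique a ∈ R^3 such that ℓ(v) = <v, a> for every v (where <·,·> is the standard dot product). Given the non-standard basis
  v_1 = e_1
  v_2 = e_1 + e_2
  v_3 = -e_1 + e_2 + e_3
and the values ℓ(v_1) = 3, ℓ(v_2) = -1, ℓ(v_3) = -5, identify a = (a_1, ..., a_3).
a = (3, -4, 2)

Write a = (a_1, ..., a_3) in the standard basis. For each basis vector v_i, ℓ(v_i) = <v_i, a> is a linear equation in the a_j's. Collect the n equations into a matrix system V a = ℓ, where row i of V is v_i (expressed in the standard basis). Since V is invertible (lower-triangular with 1s on the diagonal, up to permutation), solve by back-substitution:
  V =
[[1, 0, 0],
 [1, 1, 0],
 [-1, 1, 1]]
  V a = (3, -1, -5)
Solving gives a = (3, -4, 2).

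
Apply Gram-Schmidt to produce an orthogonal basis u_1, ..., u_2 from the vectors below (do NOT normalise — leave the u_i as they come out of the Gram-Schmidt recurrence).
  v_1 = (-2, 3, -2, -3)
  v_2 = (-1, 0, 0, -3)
Orthogonal basis:
  u_1 = (-2, 3, -2, -3)
  u_2 = (-2/13, -33/26, 11/13, -45/26)

Apply the Gram-Schmidt recurrence
  u_1 = v_1
  u_i = v_i − Σ_{j<i} ((v_i · u_j) / (u_j · u_j)) · u_j.

Step by step this gives:
  u_1 = (-2, 3, -2, -3)
  u_2 = (-2/13, -33/26, 11/13, -45/26)

Orthogonality check:
  u_2 · u_1 = 0 (should be 0)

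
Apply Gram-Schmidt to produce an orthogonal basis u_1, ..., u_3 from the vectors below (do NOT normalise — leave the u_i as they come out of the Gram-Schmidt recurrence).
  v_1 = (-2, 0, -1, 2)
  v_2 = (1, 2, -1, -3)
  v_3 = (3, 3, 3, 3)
Orthogonal basis:
  u_1 = (-2, 0, -1, 2)
  u_2 = (-5/9, 2, -16/9, -13/9)
  u_3 = (87/43, 177/43, 72/43, 123/43)

Apply the Gram-Schmidt recurrence
  u_1 = v_1
  u_i = v_i − Σ_{j<i} ((v_i · u_j) / (u_j · u_j)) · u_j.

Step by step this gives:
  u_1 = (-2, 0, -1, 2)
  u_2 = (-5/9, 2, -16/9, -13/9)
  u_3 = (87/43, 177/43, 72/43, 123/43)

Orthogonality check:
  u_2 · u_1 = 0 (should be 0)
  u_3 · u_1 = 0 (should be 0)
  u_3 · u_2 = 0 (should be 0)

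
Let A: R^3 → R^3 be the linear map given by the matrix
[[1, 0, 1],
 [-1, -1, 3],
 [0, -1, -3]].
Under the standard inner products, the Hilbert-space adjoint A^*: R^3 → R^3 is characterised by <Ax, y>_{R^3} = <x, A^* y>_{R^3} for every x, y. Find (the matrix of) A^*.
A^* = A^T =
[[1, -1, 0],
 [0, -1, -1],
 [1, 3, -3]]

For real matrices with standard dot products, the defining identity <Ax, y> = <x, A^* y> gives (Ax)^T y = x^T (A^*) y, i.e. x^T A^T y = x^T (A^*) y. Since this holds for all x, y, we must have A^* = A^T. Therefore
A^* =
[[1, -1, 0],
 [0, -1, -1],
 [1, 3, -3]].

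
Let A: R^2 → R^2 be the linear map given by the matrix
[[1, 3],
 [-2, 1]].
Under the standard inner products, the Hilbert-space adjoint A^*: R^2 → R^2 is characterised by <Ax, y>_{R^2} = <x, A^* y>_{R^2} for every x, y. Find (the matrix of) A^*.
A^* = A^T =
[[1, -2],
 [3, 1]]

For real matrices with standard dot products, the defining identity <Ax, y> = <x, A^* y> gives (Ax)^T y = x^T (A^*) y, i.e. x^T A^T y = x^T (A^*) y. Since this holds for all x, y, we must have A^* = A^T. Therefore
A^* =
[[1, -2],
 [3, 1]].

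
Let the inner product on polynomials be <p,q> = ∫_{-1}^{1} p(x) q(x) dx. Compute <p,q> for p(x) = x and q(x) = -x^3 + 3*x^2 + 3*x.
<p,q> = 8/5

Expand the product: p(x)·q(x) = -x^4 + 3*x^3 + 3*x^2.
∫_{-1}^{1} of each monomial x^k gives [2/(k+1) if k even, 0 if k odd]. Integrating term-by-term (or equivalently evaluating the antiderivative F(x) = -x^5/5 + 3*x^4/4 + x^3 at the endpoints):
  F(1) − F(−1) = 31/20 − (-1/20) = 8/5.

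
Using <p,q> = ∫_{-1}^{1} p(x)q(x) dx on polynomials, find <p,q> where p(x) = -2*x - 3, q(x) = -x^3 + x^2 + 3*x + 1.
<p,q> = -56/5

Expand the product: p(x)·q(x) = 2*x^4 + x^3 - 9*x^2 - 11*x - 3.
∫_{-1}^{1} of each monomial x^k gives [2/(k+1) if k even, 0 if k odd]. Integrating term-by-term (or equivalently evaluating the antiderivative F(x) = 2*x^5/5 + x^4/4 - 3*x^3 - 11*x^2/2 - 3*x at the endpoints):
  F(1) − F(−1) = -217/20 − (7/20) = -56/5.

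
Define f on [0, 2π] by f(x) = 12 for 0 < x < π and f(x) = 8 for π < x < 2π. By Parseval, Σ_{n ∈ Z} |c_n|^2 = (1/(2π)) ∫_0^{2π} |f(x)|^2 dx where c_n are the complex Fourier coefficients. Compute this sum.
Σ |c_n|^2 = 104

Parseval equates the L^2 energy of f (normalised by 1/(2π)) with the ℓ^2 sum of its Fourier coefficients: (1/(2π)) ∫_0^{2π} |f|^2 = Σ |c_n|^2.
Compute the left side: (1/(2π)) [∫_0^π 12^2 dx + ∫_π^{2π} 8^2 dx] = (1/(2π)) · (144π + 64π) = (144 + 64)/2 = 104.
So Σ_{n ∈ Z} |c_n|^2 = 104.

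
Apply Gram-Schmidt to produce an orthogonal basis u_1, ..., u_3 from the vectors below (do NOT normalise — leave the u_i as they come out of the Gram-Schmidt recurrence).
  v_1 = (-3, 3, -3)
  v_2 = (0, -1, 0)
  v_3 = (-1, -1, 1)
Orthogonal basis:
  u_1 = (-3, 3, -3)
  u_2 = (-1/3, -2/3, -1/3)
  u_3 = (-1, 0, 1)

Apply the Gram-Schmidt recurrence
  u_1 = v_1
  u_i = v_i − Σ_{j<i} ((v_i · u_j) / (u_j · u_j)) · u_j.

Step by step this gives:
  u_1 = (-3, 3, -3)
  u_2 = (-1/3, -2/3, -1/3)
  u_3 = (-1, 0, 1)

Orthogonality check:
  u_2 · u_1 = 0 (should be 0)
  u_3 · u_1 = 0 (should be 0)
  u_3 · u_2 = 0 (should be 0)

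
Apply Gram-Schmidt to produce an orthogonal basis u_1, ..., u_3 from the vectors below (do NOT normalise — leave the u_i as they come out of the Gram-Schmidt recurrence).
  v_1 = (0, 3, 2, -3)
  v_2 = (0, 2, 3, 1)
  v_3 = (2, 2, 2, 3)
Orthogonal basis:
  u_1 = (0, 3, 2, -3)
  u_2 = (0, 17/22, 24/11, 49/22)
  u_3 = (2, 209/227, -171/227, 95/227)

Apply the Gram-Schmidt recurrence
  u_1 = v_1
  u_i = v_i − Σ_{j<i} ((v_i · u_j) / (u_j · u_j)) · u_j.

Step by step this gives:
  u_1 = (0, 3, 2, -3)
  u_2 = (0, 17/22, 24/11, 49/22)
  u_3 = (2, 209/227, -171/227, 95/227)

Orthogonality check:
  u_2 · u_1 = 0 (should be 0)
  u_3 · u_1 = 0 (should be 0)
  u_3 · u_2 = 0 (should be 0)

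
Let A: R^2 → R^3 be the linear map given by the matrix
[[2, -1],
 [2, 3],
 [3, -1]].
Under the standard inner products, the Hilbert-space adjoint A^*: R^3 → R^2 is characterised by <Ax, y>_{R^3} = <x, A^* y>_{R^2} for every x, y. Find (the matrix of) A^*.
A^* = A^T =
[[2, 2, 3],
 [-1, 3, -1]]

For real matrices with standard dot products, the defining identity <Ax, y> = <x, A^* y> gives (Ax)^T y = x^T (A^*) y, i.e. x^T A^T y = x^T (A^*) y. Since this holds for all x, y, we must have A^* = A^T. Therefore
A^* =
[[2, 2, 3],
 [-1, 3, -1]].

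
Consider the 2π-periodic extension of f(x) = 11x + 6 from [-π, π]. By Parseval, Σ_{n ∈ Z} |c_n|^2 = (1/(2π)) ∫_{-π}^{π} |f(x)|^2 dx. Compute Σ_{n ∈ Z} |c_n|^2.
Σ |c_n|^2 = 121π^2/3 + 36

Expand and integrate term by term over [-π, π]:
  ∫ (11x)^2 dx = 121·(2π^3/3); ∫ 2·11·(6)·x dx = 0 (odd integrand); ∫ 6^2 dx = 36·2π.
So (1/(2π)) ∫_{-π}^{π} (11x + 6)^2 dx = 121π^2/3 + 36 = 121π^2/3 + 36.
Parseval ⇒ Σ |c_n|^2 = 121π^2/3 + 36.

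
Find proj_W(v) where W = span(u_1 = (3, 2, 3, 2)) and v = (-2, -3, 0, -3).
proj_W(v) = (-27/13, -18/13, -27/13, -18/13)

Set up U = [u_1 | ... | u_1] ∈ R^(4×1). The projector onto W = col(U) is P = U (U^T U)^(-1) U^T.
Compute U^T U =
  [26],
and U^T v = (-18).
Solve U^T U · c = U^T v for the coefficients: c = (-9/13). The projection is proj_W(v) = U c.
Check: (v - proj_W(v)) · u_1 = 0  (should be 0).
Result: proj_W(v) = (-27/13, -18/13, -27/13, -18/13).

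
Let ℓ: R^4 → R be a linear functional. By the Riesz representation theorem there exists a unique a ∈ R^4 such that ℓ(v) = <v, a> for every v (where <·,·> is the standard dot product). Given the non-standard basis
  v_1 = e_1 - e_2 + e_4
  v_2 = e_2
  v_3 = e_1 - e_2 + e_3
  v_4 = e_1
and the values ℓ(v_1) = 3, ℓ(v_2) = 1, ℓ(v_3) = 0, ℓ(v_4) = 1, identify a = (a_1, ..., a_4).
a = (1, 1, 0, 3)

Write a = (a_1, ..., a_4) in the standard basis. For each basis vector v_i, ℓ(v_i) = <v_i, a> is a linear equation in the a_j's. Collect the n equations into a matrix system V a = ℓ, where row i of V is v_i (expressed in the standard basis). Since V is invertible (lower-triangular with 1s on the diagonal, up to permutation), solve by back-substitution:
  V =
[[1, -1, 0, 1],
 [0, 1, 0, 0],
 [1, -1, 1, 0],
 [1, 0, 0, 0]]
  V a = (3, 1, 0, 1)
Solving gives a = (1, 1, 0, 3).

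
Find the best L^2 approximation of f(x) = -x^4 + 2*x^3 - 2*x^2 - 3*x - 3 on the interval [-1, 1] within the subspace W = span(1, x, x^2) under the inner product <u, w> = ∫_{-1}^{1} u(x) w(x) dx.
g(x) = -20*x^2/7 - 9*x/5 - 102/35

The best approximation g ∈ W is the orthogonal projection of f onto W. Writing g = a_0 + a_1 x + a_2 x^2, the coefficients solve the normal equations G · a = b where
  G_{ij} = <φ_i, φ_j> and b_i = <f, φ_i>, with φ_0 = 1, φ_1 = x, φ_2 = x^2.
G =
  [2, 0, 2/3]
  [0, 2/3, 0]
  [2/3, 0, 2/5],
b = (-116/15, -6/5, -108/35).
Solving gives a_0 = -102/35, a_1 = -9/5, a_2 = -20/7, so
  g(x) = -20*x^2/7 - 9*x/5 - 102/35.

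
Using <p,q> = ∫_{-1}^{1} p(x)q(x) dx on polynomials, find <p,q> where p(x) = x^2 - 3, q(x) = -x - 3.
<p,q> = 16

Expand the product: p(x)·q(x) = -x^3 - 3*x^2 + 3*x + 9.
∫_{-1}^{1} of each monomial x^k gives [2/(k+1) if k even, 0 if k odd]. Integrating term-by-term (or equivalently evaluating the antiderivative F(x) = -x^4/4 - x^3 + 3*x^2/2 + 9*x at the endpoints):
  F(1) − F(−1) = 37/4 − (-27/4) = 16.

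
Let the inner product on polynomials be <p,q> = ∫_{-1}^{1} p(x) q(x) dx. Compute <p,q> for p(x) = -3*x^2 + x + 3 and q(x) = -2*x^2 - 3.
<p,q> = -68/5

Expand the product: p(x)·q(x) = 6*x^4 - 2*x^3 + 3*x^2 - 3*x - 9.
∫_{-1}^{1} of each monomial x^k gives [2/(k+1) if k even, 0 if k odd]. Integrating term-by-term (or equivalently evaluating the antiderivative F(x) = 6*x^5/5 - x^4/2 + x^3 - 3*x^2/2 - 9*x at the endpoints):
  F(1) − F(−1) = -44/5 − (24/5) = -68/5.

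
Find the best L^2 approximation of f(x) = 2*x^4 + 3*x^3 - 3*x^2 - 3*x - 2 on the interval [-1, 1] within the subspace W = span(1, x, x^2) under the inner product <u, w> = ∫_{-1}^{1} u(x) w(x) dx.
g(x) = -9*x^2/7 - 6*x/5 - 76/35

The best approximation g ∈ W is the orthogonal projection of f onto W. Writing g = a_0 + a_1 x + a_2 x^2, the coefficients solve the normal equations G · a = b where
  G_{ij} = <φ_i, φ_j> and b_i = <f, φ_i>, with φ_0 = 1, φ_1 = x, φ_2 = x^2.
G =
  [2, 0, 2/3]
  [0, 2/3, 0]
  [2/3, 0, 2/5],
b = (-26/5, -4/5, -206/105).
Solving gives a_0 = -76/35, a_1 = -6/5, a_2 = -9/7, so
  g(x) = -9*x^2/7 - 6*x/5 - 76/35.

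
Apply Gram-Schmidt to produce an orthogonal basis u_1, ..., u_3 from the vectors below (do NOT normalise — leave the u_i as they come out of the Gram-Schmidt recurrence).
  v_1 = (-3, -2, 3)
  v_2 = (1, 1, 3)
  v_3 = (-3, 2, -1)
Orthogonal basis:
  u_1 = (-3, -2, 3)
  u_2 = (17/11, 15/11, 27/11)
  u_3 = (-234/113, 312/113, -26/113)

Apply the Gram-Schmidt recurrence
  u_1 = v_1
  u_i = v_i − Σ_{j<i} ((v_i · u_j) / (u_j · u_j)) · u_j.

Step by step this gives:
  u_1 = (-3, -2, 3)
  u_2 = (17/11, 15/11, 27/11)
  u_3 = (-234/113, 312/113, -26/113)

Orthogonality check:
  u_2 · u_1 = 0 (should be 0)
  u_3 · u_1 = 0 (should be 0)
  u_3 · u_2 = 0 (should be 0)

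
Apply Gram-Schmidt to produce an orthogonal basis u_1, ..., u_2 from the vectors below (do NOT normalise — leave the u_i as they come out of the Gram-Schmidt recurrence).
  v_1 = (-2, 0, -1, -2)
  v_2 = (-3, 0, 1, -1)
Orthogonal basis:
  u_1 = (-2, 0, -1, -2)
  u_2 = (-13/9, 0, 16/9, 5/9)

Apply the Gram-Schmidt recurrence
  u_1 = v_1
  u_i = v_i − Σ_{j<i} ((v_i · u_j) / (u_j · u_j)) · u_j.

Step by step this gives:
  u_1 = (-2, 0, -1, -2)
  u_2 = (-13/9, 0, 16/9, 5/9)

Orthogonality check:
  u_2 · u_1 = 0 (should be 0)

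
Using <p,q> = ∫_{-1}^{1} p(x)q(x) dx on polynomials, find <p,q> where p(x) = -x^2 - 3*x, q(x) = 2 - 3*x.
<p,q> = 14/3

Expand the product: p(x)·q(x) = 3*x^3 + 7*x^2 - 6*x.
∫_{-1}^{1} of each monomial x^k gives [2/(k+1) if k even, 0 if k odd]. Integrating term-by-term (or equivalently evaluating the antiderivative F(x) = 3*x^4/4 + 7*x^3/3 - 3*x^2 at the endpoints):
  F(1) − F(−1) = 1/12 − (-55/12) = 14/3.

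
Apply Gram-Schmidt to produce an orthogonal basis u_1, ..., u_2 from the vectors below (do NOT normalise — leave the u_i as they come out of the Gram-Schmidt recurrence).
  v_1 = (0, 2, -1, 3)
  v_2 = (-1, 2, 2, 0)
Orthogonal basis:
  u_1 = (0, 2, -1, 3)
  u_2 = (-1, 12/7, 15/7, -3/7)

Apply the Gram-Schmidt recurrence
  u_1 = v_1
  u_i = v_i − Σ_{j<i} ((v_i · u_j) / (u_j · u_j)) · u_j.

Step by step this gives:
  u_1 = (0, 2, -1, 3)
  u_2 = (-1, 12/7, 15/7, -3/7)

Orthogonality check:
  u_2 · u_1 = 0 (should be 0)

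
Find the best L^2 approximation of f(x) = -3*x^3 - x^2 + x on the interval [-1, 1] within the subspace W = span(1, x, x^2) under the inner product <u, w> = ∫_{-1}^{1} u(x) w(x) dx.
g(x) = -x^2 - 4*x/5

The best approximation g ∈ W is the orthogonal projection of f onto W. Writing g = a_0 + a_1 x + a_2 x^2, the coefficients solve the normal equations G · a = b where
  G_{ij} = <φ_i, φ_j> and b_i = <f, φ_i>, with φ_0 = 1, φ_1 = x, φ_2 = x^2.
G =
  [2, 0, 2/3]
  [0, 2/3, 0]
  [2/3, 0, 2/5],
b = (-2/3, -8/15, -2/5).
Solving gives a_0 = 0, a_1 = -4/5, a_2 = -1, so
  g(x) = -x^2 - 4*x/5.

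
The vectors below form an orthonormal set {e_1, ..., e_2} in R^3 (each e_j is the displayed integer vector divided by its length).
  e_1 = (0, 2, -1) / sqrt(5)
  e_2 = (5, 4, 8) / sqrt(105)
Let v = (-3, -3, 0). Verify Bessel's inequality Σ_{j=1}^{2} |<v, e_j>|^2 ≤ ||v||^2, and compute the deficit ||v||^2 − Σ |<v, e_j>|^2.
Σ |<v, e_j>|^2 = 99/7; ||v||^2 = 18; deficit = 27/7

Write each e_j = u_j / sqrt(<u_j, u_j>) where u_j is the displayed integer vector. Then <v, e_j> = <v, u_j> / sqrt(<u_j, u_j>), so |<v, e_j>|^2 = <v, u_j>^2 / <u_j, u_j>.
Coefficients: <v, e_1> = -6/sqrt(5), <v, e_2> = -27/sqrt(105).
Square and sum: Σ |<v, e_j>|^2 = 99/7.
Compute ||v||^2 = v·v = 18.
Deficit = 18 − 99/7 = 27/7 ≥ 0, confirming Bessel's inequality. (The deficit equals ||v − Σ <v,e_j> e_j||^2, the squared distance from v to span{e_j}.)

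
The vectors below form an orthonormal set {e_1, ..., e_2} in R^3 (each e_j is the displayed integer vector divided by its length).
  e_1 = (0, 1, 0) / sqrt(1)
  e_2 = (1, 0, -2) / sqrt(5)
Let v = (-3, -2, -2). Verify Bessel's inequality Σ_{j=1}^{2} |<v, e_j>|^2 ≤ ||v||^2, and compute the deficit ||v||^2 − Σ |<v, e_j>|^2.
Σ |<v, e_j>|^2 = 21/5; ||v||^2 = 17; deficit = 64/5

Write each e_j = u_j / sqrt(<u_j, u_j>) where u_j is the displayed integer vector. Then <v, e_j> = <v, u_j> / sqrt(<u_j, u_j>), so |<v, e_j>|^2 = <v, u_j>^2 / <u_j, u_j>.
Coefficients: <v, e_1> = -2/sqrt(1), <v, e_2> = 1/sqrt(5).
Square and sum: Σ |<v, e_j>|^2 = 21/5.
Compute ||v||^2 = v·v = 17.
Deficit = 17 − 21/5 = 64/5 ≥ 0, confirming Bessel's inequality. (The deficit equals ||v − Σ <v,e_j> e_j||^2, the squared distance from v to span{e_j}.)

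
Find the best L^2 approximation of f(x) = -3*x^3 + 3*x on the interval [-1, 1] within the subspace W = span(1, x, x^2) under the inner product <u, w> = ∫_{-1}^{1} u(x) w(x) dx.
g(x) = 6*x/5

The best approximation g ∈ W is the orthogonal projection of f onto W. Writing g = a_0 + a_1 x + a_2 x^2, the coefficients solve the normal equations G · a = b where
  G_{ij} = <φ_i, φ_j> and b_i = <f, φ_i>, with φ_0 = 1, φ_1 = x, φ_2 = x^2.
G =
  [2, 0, 2/3]
  [0, 2/3, 0]
  [2/3, 0, 2/5],
b = (0, 4/5, 0).
Solving gives a_0 = 0, a_1 = 6/5, a_2 = 0, so
  g(x) = 6*x/5.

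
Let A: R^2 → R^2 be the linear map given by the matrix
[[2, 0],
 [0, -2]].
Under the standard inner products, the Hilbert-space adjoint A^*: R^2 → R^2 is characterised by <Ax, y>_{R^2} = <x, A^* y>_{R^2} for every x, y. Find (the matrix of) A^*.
A^* = A^T =
[[2, 0],
 [0, -2]]

For real matrices with standard dot products, the defining identity <Ax, y> = <x, A^* y> gives (Ax)^T y = x^T (A^*) y, i.e. x^T A^T y = x^T (A^*) y. Since this holds for all x, y, we must have A^* = A^T. Therefore
A^* =
[[2, 0],
 [0, -2]].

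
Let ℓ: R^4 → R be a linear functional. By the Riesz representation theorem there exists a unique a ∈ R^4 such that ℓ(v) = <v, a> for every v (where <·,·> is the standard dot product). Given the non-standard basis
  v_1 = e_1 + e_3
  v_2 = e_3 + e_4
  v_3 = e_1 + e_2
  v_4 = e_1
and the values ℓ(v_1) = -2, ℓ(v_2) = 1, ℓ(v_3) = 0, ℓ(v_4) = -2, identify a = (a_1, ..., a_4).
a = (-2, 2, 0, 1)

Write a = (a_1, ..., a_4) in the standard basis. For each basis vector v_i, ℓ(v_i) = <v_i, a> is a linear equation in the a_j's. Collect the n equations into a matrix system V a = ℓ, where row i of V is v_i (expressed in the standard basis). Since V is invertible (lower-triangular with 1s on the diagonal, up to permutation), solve by back-substitution:
  V =
[[1, 0, 1, 0],
 [0, 0, 1, 1],
 [1, 1, 0, 0],
 [1, 0, 0, 0]]
  V a = (-2, 1, 0, -2)
Solving gives a = (-2, 2, 0, 1).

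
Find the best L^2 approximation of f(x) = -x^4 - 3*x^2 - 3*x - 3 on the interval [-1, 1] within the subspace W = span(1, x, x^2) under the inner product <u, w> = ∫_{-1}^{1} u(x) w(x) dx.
g(x) = -27*x^2/7 - 3*x - 102/35

The best approximation g ∈ W is the orthogonal projection of f onto W. Writing g = a_0 + a_1 x + a_2 x^2, the coefficients solve the normal equations G · a = b where
  G_{ij} = <φ_i, φ_j> and b_i = <f, φ_i>, with φ_0 = 1, φ_1 = x, φ_2 = x^2.
G =
  [2, 0, 2/3]
  [0, 2/3, 0]
  [2/3, 0, 2/5],
b = (-42/5, -2, -122/35).
Solving gives a_0 = -102/35, a_1 = -3, a_2 = -27/7, so
  g(x) = -27*x^2/7 - 3*x - 102/35.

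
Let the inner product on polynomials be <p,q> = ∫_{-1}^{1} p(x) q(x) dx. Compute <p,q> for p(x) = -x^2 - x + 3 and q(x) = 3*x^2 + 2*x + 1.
<p,q> = 44/5

Expand the product: p(x)·q(x) = -3*x^4 - 5*x^3 + 6*x^2 + 5*x + 3.
∫_{-1}^{1} of each monomial x^k gives [2/(k+1) if k even, 0 if k odd]. Integrating term-by-term (or equivalently evaluating the antiderivative F(x) = -3*x^5/5 - 5*x^4/4 + 2*x^3 + 5*x^2/2 + 3*x at the endpoints):
  F(1) − F(−1) = 113/20 − (-63/20) = 44/5.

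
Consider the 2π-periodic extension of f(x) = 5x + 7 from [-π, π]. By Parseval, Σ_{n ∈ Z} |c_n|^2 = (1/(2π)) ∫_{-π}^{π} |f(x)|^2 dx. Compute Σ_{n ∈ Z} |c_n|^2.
Σ |c_n|^2 = 25π^2/3 + 49

Expand and integrate term by term over [-π, π]:
  ∫ (5x)^2 dx = 25·(2π^3/3); ∫ 2·5·(7)·x dx = 0 (odd integrand); ∫ 7^2 dx = 49·2π.
So (1/(2π)) ∫_{-π}^{π} (5x + 7)^2 dx = 25π^2/3 + 49 = 25π^2/3 + 49.
Parseval ⇒ Σ |c_n|^2 = 25π^2/3 + 49.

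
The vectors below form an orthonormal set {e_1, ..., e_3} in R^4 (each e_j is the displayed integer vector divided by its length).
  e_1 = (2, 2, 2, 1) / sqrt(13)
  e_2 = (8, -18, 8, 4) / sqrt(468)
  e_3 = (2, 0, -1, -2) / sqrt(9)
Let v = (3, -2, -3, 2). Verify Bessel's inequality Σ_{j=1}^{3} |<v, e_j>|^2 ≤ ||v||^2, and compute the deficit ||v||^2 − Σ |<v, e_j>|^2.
Σ |<v, e_j>|^2 = 65/9; ||v||^2 = 26; deficit = 169/9

Write each e_j = u_j / sqrt(<u_j, u_j>) where u_j is the displayed integer vector. Then <v, e_j> = <v, u_j> / sqrt(<u_j, u_j>), so |<v, e_j>|^2 = <v, u_j>^2 / <u_j, u_j>.
Coefficients: <v, e_1> = -2/sqrt(13), <v, e_2> = 44/sqrt(468), <v, e_3> = 5/sqrt(9).
Square and sum: Σ |<v, e_j>|^2 = 65/9.
Compute ||v||^2 = v·v = 26.
Deficit = 26 − 65/9 = 169/9 ≥ 0, confirming Bessel's inequality. (The deficit equals ||v − Σ <v,e_j> e_j||^2, the squared distance from v to span{e_j}.)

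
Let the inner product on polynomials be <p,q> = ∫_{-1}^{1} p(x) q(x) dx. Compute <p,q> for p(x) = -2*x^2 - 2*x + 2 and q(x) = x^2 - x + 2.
<p,q> = 36/5

Expand the product: p(x)·q(x) = -2*x^4 - 6*x + 4.
∫_{-1}^{1} of each monomial x^k gives [2/(k+1) if k even, 0 if k odd]. Integrating term-by-term (or equivalently evaluating the antiderivative F(x) = -2*x^5/5 - 3*x^2 + 4*x at the endpoints):
  F(1) − F(−1) = 3/5 − (-33/5) = 36/5.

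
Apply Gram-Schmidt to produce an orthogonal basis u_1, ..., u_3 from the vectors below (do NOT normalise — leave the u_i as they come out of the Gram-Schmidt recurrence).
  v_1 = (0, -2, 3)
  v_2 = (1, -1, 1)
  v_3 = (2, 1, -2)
Orthogonal basis:
  u_1 = (0, -2, 3)
  u_2 = (1, -3/13, -2/13)
  u_3 = (1/14, 3/14, 1/7)

Apply the Gram-Schmidt recurrence
  u_1 = v_1
  u_i = v_i − Σ_{j<i} ((v_i · u_j) / (u_j · u_j)) · u_j.

Step by step this gives:
  u_1 = (0, -2, 3)
  u_2 = (1, -3/13, -2/13)
  u_3 = (1/14, 3/14, 1/7)

Orthogonality check:
  u_2 · u_1 = 0 (should be 0)
  u_3 · u_1 = 0 (should be 0)
  u_3 · u_2 = 0 (should be 0)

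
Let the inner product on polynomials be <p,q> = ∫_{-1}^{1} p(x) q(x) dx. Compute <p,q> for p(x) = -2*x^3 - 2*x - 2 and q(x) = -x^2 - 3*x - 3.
<p,q> = 296/15

Expand the product: p(x)·q(x) = 2*x^5 + 6*x^4 + 8*x^3 + 8*x^2 + 12*x + 6.
∫_{-1}^{1} of each monomial x^k gives [2/(k+1) if k even, 0 if k odd]. Integrating term-by-term (or equivalently evaluating the antiderivative F(x) = x^6/3 + 6*x^5/5 + 2*x^4 + 8*x^3/3 + 6*x^2 + 6*x at the endpoints):
  F(1) − F(−1) = 91/5 − (-23/15) = 296/15.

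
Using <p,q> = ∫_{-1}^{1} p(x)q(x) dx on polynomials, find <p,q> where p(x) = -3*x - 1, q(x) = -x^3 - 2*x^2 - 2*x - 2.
<p,q> = 158/15

Expand the product: p(x)·q(x) = 3*x^4 + 7*x^3 + 8*x^2 + 8*x + 2.
∫_{-1}^{1} of each monomial x^k gives [2/(k+1) if k even, 0 if k odd]. Integrating term-by-term (or equivalently evaluating the antiderivative F(x) = 3*x^5/5 + 7*x^4/4 + 8*x^3/3 + 4*x^2 + 2*x at the endpoints):
  F(1) − F(−1) = 661/60 − (29/60) = 158/15.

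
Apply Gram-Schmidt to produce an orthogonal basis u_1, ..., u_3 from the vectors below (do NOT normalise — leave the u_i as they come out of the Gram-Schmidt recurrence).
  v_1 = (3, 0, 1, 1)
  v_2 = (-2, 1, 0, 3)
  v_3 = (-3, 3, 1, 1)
Orthogonal basis:
  u_1 = (3, 0, 1, 1)
  u_2 = (-13/11, 1, 3/11, 36/11)
  u_3 = (-27/145, 324/145, 207/145, -126/145)

Apply the Gram-Schmidt recurrence
  u_1 = v_1
  u_i = v_i − Σ_{j<i} ((v_i · u_j) / (u_j · u_j)) · u_j.

Step by step this gives:
  u_1 = (3, 0, 1, 1)
  u_2 = (-13/11, 1, 3/11, 36/11)
  u_3 = (-27/145, 324/145, 207/145, -126/145)

Orthogonality check:
  u_2 · u_1 = 0 (should be 0)
  u_3 · u_1 = 0 (should be 0)
  u_3 · u_2 = 0 (should be 0)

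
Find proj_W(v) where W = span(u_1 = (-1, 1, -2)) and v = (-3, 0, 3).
proj_W(v) = (1/2, -1/2, 1)

Set up U = [u_1 | ... | u_1] ∈ R^(3×1). The projector onto W = col(U) is P = U (U^T U)^(-1) U^T.
Compute U^T U =
  [6],
and U^T v = (-3).
Solve U^T U · c = U^T v for the coefficients: c = (-1/2). The projection is proj_W(v) = U c.
Check: (v - proj_W(v)) · u_1 = 0  (should be 0).
Result: proj_W(v) = (1/2, -1/2, 1).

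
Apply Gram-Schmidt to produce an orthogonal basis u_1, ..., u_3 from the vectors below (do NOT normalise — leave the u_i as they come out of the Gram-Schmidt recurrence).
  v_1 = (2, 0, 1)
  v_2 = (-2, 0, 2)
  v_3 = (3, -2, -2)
Orthogonal basis:
  u_1 = (2, 0, 1)
  u_2 = (-6/5, 0, 12/5)
  u_3 = (0, -2, 0)

Apply the Gram-Schmidt recurrence
  u_1 = v_1
  u_i = v_i − Σ_{j<i} ((v_i · u_j) / (u_j · u_j)) · u_j.

Step by step this gives:
  u_1 = (2, 0, 1)
  u_2 = (-6/5, 0, 12/5)
  u_3 = (0, -2, 0)

Orthogonality check:
  u_2 · u_1 = 0 (should be 0)
  u_3 · u_1 = 0 (should be 0)
  u_3 · u_2 = 0 (should be 0)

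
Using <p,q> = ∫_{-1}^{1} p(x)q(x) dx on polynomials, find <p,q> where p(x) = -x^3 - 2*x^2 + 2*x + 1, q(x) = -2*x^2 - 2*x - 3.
<p,q> = -18/5

Expand the product: p(x)·q(x) = 2*x^5 + 6*x^4 + 3*x^3 - 8*x - 3.
∫_{-1}^{1} of each monomial x^k gives [2/(k+1) if k even, 0 if k odd]. Integrating term-by-term (or equivalently evaluating the antiderivative F(x) = x^6/3 + 6*x^5/5 + 3*x^4/4 - 4*x^2 - 3*x at the endpoints):
  F(1) − F(−1) = -283/60 − (-67/60) = -18/5.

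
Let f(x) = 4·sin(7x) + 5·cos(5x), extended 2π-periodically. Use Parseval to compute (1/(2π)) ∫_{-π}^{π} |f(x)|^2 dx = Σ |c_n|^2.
Σ |c_n|^2 = 41/2

Expand |f|^2 and use orthogonality of {sin(nx), cos(mx)} on [-π, π]:
  ∫_{-π}^{π} sin(nx)^2 dx = π, ∫ cos(mx)^2 dx = π, and cross terms integrate to 0.
So ∫_{-π}^{π} f(x)^2 dx = 4^2 · π + 5^2 · π = (16 + 25)π.
Divide by 2π: (16 + 25)/2 = 41/2.
By Parseval, this equals Σ |c_n|^2.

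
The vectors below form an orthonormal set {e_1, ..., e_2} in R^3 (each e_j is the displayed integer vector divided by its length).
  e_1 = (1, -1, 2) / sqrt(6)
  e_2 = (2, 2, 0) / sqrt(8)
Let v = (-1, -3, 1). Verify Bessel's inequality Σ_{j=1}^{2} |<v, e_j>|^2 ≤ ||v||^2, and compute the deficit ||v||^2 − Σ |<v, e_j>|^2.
Σ |<v, e_j>|^2 = 32/3; ||v||^2 = 11; deficit = 1/3

Write each e_j = u_j / sqrt(<u_j, u_j>) where u_j is the displayed integer vector. Then <v, e_j> = <v, u_j> / sqrt(<u_j, u_j>), so |<v, e_j>|^2 = <v, u_j>^2 / <u_j, u_j>.
Coefficients: <v, e_1> = 4/sqrt(6), <v, e_2> = -8/sqrt(8).
Square and sum: Σ |<v, e_j>|^2 = 32/3.
Compute ||v||^2 = v·v = 11.
Deficit = 11 − 32/3 = 1/3 ≥ 0, confirming Bessel's inequality. (The deficit equals ||v − Σ <v,e_j> e_j||^2, the squared distance from v to span{e_j}.)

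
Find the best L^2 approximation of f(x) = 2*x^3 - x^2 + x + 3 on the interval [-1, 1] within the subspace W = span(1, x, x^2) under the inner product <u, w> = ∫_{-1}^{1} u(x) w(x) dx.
g(x) = -x^2 + 11*x/5 + 3

The best approximation g ∈ W is the orthogonal projection of f onto W. Writing g = a_0 + a_1 x + a_2 x^2, the coefficients solve the normal equations G · a = b where
  G_{ij} = <φ_i, φ_j> and b_i = <f, φ_i>, with φ_0 = 1, φ_1 = x, φ_2 = x^2.
G =
  [2, 0, 2/3]
  [0, 2/3, 0]
  [2/3, 0, 2/5],
b = (16/3, 22/15, 8/5).
Solving gives a_0 = 3, a_1 = 11/5, a_2 = -1, so
  g(x) = -x^2 + 11*x/5 + 3.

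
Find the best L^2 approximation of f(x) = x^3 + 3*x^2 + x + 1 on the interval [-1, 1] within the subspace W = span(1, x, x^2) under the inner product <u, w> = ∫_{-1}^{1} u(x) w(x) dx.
g(x) = 3*x^2 + 8*x/5 + 1

The best approximation g ∈ W is the orthogonal projection of f onto W. Writing g = a_0 + a_1 x + a_2 x^2, the coefficients solve the normal equations G · a = b where
  G_{ij} = <φ_i, φ_j> and b_i = <f, φ_i>, with φ_0 = 1, φ_1 = x, φ_2 = x^2.
G =
  [2, 0, 2/3]
  [0, 2/3, 0]
  [2/3, 0, 2/5],
b = (4, 16/15, 28/15).
Solving gives a_0 = 1, a_1 = 8/5, a_2 = 3, so
  g(x) = 3*x^2 + 8*x/5 + 1.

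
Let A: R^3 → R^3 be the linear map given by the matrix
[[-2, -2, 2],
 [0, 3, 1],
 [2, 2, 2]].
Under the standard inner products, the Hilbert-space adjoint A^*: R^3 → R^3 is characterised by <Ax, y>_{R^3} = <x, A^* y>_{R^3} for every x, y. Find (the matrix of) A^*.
A^* = A^T =
[[-2, 0, 2],
 [-2, 3, 2],
 [2, 1, 2]]

For real matrices with standard dot products, the defining identity <Ax, y> = <x, A^* y> gives (Ax)^T y = x^T (A^*) y, i.e. x^T A^T y = x^T (A^*) y. Since this holds for all x, y, we must have A^* = A^T. Therefore
A^* =
[[-2, 0, 2],
 [-2, 3, 2],
 [2, 1, 2]].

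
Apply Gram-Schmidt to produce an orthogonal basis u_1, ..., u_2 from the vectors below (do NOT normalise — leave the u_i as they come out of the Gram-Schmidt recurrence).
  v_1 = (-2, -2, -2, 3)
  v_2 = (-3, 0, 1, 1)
Orthogonal basis:
  u_1 = (-2, -2, -2, 3)
  u_2 = (-7/3, 2/3, 5/3, 0)

Apply the Gram-Schmidt recurrence
  u_1 = v_1
  u_i = v_i − Σ_{j<i} ((v_i · u_j) / (u_j · u_j)) · u_j.

Step by step this gives:
  u_1 = (-2, -2, -2, 3)
  u_2 = (-7/3, 2/3, 5/3, 0)

Orthogonality check:
  u_2 · u_1 = 0 (should be 0)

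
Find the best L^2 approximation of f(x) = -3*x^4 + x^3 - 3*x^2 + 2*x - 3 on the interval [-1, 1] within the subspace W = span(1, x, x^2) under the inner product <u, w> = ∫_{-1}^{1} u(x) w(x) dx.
g(x) = -39*x^2/7 + 13*x/5 - 96/35

The best approximation g ∈ W is the orthogonal projection of f onto W. Writing g = a_0 + a_1 x + a_2 x^2, the coefficients solve the normal equations G · a = b where
  G_{ij} = <φ_i, φ_j> and b_i = <f, φ_i>, with φ_0 = 1, φ_1 = x, φ_2 = x^2.
G =
  [2, 0, 2/3]
  [0, 2/3, 0]
  [2/3, 0, 2/5],
b = (-46/5, 26/15, -142/35).
Solving gives a_0 = -96/35, a_1 = 13/5, a_2 = -39/7, so
  g(x) = -39*x^2/7 + 13*x/5 - 96/35.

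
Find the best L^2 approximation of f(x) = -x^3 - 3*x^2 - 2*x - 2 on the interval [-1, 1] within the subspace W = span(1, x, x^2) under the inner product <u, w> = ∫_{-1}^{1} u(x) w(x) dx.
g(x) = -3*x^2 - 13*x/5 - 2

The best approximation g ∈ W is the orthogonal projection of f onto W. Writing g = a_0 + a_1 x + a_2 x^2, the coefficients solve the normal equations G · a = b where
  G_{ij} = <φ_i, φ_j> and b_i = <f, φ_i>, with φ_0 = 1, φ_1 = x, φ_2 = x^2.
G =
  [2, 0, 2/3]
  [0, 2/3, 0]
  [2/3, 0, 2/5],
b = (-6, -26/15, -38/15).
Solving gives a_0 = -2, a_1 = -13/5, a_2 = -3, so
  g(x) = -3*x^2 - 13*x/5 - 2.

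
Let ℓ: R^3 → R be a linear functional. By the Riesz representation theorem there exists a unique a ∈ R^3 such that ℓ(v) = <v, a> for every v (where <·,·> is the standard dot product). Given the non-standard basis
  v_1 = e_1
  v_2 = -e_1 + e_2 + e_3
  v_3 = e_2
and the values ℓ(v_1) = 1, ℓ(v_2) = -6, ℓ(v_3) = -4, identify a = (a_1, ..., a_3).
a = (1, -4, -1)

Write a = (a_1, ..., a_3) in the standard basis. For each basis vector v_i, ℓ(v_i) = <v_i, a> is a linear equation in the a_j's. Collect the n equations into a matrix system V a = ℓ, where row i of V is v_i (expressed in the standard basis). Since V is invertible (lower-triangular with 1s on the diagonal, up to permutation), solve by back-substitution:
  V =
[[1, 0, 0],
 [-1, 1, 1],
 [0, 1, 0]]
  V a = (1, -6, -4)
Solving gives a = (1, -4, -1).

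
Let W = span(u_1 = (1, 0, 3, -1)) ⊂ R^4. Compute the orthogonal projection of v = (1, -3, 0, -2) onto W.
proj_W(v) = (3/11, 0, 9/11, -3/11)

Set up U = [u_1 | ... | u_1] ∈ R^(4×1). The projector onto W = col(U) is P = U (U^T U)^(-1) U^T.
Compute U^T U =
  [11],
and U^T v = (3).
Solve U^T U · c = U^T v for the coefficients: c = (3/11). The projection is proj_W(v) = U c.
Check: (v - proj_W(v)) · u_1 = 0  (should be 0).
Result: proj_W(v) = (3/11, 0, 9/11, -3/11).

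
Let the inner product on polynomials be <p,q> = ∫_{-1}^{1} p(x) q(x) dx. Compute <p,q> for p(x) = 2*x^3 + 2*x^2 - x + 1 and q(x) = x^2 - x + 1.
<p,q> = 14/3

Expand the product: p(x)·q(x) = 2*x^5 - x^3 + 4*x^2 - 2*x + 1.
∫_{-1}^{1} of each monomial x^k gives [2/(k+1) if k even, 0 if k odd]. Integrating term-by-term (or equivalently evaluating the antiderivative F(x) = x^6/3 - x^4/4 + 4*x^3/3 - x^2 + x at the endpoints):
  F(1) − F(−1) = 17/12 − (-13/4) = 14/3.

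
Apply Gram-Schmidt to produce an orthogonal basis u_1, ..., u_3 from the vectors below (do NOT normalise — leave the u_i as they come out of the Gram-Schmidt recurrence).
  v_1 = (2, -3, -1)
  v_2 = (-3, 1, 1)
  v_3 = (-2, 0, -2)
Orthogonal basis:
  u_1 = (2, -3, -1)
  u_2 = (-11/7, -8/7, 2/7)
  u_3 = (-2/3, 1/3, -7/3)

Apply the Gram-Schmidt recurrence
  u_1 = v_1
  u_i = v_i − Σ_{j<i} ((v_i · u_j) / (u_j · u_j)) · u_j.

Step by step this gives:
  u_1 = (2, -3, -1)
  u_2 = (-11/7, -8/7, 2/7)
  u_3 = (-2/3, 1/3, -7/3)

Orthogonality check:
  u_2 · u_1 = 0 (should be 0)
  u_3 · u_1 = 0 (should be 0)
  u_3 · u_2 = 0 (should be 0)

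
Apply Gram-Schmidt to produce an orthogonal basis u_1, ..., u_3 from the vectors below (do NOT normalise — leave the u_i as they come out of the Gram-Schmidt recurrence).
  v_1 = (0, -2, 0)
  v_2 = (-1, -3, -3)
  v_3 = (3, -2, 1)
Orthogonal basis:
  u_1 = (0, -2, 0)
  u_2 = (-1, 0, -3)
  u_3 = (12/5, 0, -4/5)

Apply the Gram-Schmidt recurrence
  u_1 = v_1
  u_i = v_i − Σ_{j<i} ((v_i · u_j) / (u_j · u_j)) · u_j.

Step by step this gives:
  u_1 = (0, -2, 0)
  u_2 = (-1, 0, -3)
  u_3 = (12/5, 0, -4/5)

Orthogonality check:
  u_2 · u_1 = 0 (should be 0)
  u_3 · u_1 = 0 (should be 0)
  u_3 · u_2 = 0 (should be 0)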